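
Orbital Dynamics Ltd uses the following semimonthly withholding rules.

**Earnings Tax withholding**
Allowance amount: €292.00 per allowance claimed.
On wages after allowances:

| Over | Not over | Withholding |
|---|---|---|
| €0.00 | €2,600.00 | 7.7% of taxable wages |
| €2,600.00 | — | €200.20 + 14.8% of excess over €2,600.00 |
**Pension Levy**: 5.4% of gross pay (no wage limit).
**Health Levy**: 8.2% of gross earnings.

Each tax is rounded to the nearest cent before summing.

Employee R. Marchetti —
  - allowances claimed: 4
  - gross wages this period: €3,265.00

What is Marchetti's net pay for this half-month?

Earnings Tax: taxable = €3,265.00 − 4×€292.00 = €2,097.00
  7.7% × €2,097.00 = €161.47
Pension Levy: 5.4% × €3,265.00 = €176.31
Health Levy: 8.2% × €3,265.00 = €267.73
Total withheld: €161.47 + €176.31 + €267.73 = €605.51
Net pay: €3,265.00 − €605.51 = €2,659.49

€2,659.49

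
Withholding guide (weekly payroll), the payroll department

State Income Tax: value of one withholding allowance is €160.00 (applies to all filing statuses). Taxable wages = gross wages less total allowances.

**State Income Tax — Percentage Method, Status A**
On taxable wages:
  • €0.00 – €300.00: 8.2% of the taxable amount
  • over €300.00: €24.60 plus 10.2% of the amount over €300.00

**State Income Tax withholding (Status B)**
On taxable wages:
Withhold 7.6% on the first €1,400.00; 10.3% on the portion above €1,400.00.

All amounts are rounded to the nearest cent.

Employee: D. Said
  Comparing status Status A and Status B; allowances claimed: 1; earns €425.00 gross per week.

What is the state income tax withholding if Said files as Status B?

State Income Tax (Status B): taxable = €425.00 − 1×€160.00 = €265.00
  7.6% × €265.00 = €20.14

€20.14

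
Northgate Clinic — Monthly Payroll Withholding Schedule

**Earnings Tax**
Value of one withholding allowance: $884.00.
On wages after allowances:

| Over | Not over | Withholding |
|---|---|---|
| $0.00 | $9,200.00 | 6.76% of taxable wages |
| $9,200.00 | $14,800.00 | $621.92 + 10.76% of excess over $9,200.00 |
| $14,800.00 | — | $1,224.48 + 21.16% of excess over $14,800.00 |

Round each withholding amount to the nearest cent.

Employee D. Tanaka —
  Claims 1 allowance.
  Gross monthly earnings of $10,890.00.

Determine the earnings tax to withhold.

$708.65

Earnings Tax: taxable = $10,890.00 − 1×$884.00 = $10,006.00
  $621.92 + 10.76% × ($10,006.00 − $9,200.00) = $621.92 + 10.76% × $806.00 = $708.65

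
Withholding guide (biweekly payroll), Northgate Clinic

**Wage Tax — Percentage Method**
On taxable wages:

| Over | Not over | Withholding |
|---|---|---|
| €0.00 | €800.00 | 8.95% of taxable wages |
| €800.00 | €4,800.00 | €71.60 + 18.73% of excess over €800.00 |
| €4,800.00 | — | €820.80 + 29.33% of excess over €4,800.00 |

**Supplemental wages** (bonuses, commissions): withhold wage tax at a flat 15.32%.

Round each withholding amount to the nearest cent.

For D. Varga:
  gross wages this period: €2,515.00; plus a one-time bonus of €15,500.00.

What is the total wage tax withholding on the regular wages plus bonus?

€2,767.42

Wage Tax: taxable = €2,515.00
  €71.60 + 18.73% × (€2,515.00 − €800.00) = €71.60 + 18.73% × €1,715.00 = €392.82
Supplemental (15.32% flat on bonus): 15.32% × €15,500.00 = €2,374.60
Total wage tax: €392.82 + €2,374.60 = €2,767.42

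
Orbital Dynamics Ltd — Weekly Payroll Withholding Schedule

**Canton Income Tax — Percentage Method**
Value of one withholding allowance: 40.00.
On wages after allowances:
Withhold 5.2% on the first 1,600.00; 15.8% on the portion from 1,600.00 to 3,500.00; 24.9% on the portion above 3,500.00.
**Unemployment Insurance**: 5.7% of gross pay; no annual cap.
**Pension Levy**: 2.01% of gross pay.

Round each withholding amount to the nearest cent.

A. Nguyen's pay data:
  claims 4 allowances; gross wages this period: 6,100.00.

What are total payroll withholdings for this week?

1,461.27

Canton Income Tax: taxable = 6,100.00 − 4×40.00 = 5,940.00
  383.40 + 24.9% × (5,940.00 − 3,500.00) = 383.40 + 24.9% × 2,440.00 = 990.96
Unemployment Insurance: 5.7% × 6,100.00 = 347.70
Pension Levy: 2.01% × 6,100.00 = 122.61
Total: 990.96 + 347.70 + 122.61 = 1,461.27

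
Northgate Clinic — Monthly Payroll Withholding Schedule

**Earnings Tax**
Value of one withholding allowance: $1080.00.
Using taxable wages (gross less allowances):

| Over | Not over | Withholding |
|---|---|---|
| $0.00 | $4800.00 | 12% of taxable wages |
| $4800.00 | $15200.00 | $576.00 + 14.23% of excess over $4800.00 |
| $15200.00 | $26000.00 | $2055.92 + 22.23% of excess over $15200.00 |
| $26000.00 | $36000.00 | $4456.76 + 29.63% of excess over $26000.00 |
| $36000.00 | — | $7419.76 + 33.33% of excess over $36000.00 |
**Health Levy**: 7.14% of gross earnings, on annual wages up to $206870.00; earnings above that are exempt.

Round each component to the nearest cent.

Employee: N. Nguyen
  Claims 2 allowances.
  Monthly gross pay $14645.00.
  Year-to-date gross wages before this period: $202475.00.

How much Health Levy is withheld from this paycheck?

Health Levy: cap $206870.00 − YTD $202475.00 = $4395.00 subject; 7.14% × $4395.00 = $313.80

$313.80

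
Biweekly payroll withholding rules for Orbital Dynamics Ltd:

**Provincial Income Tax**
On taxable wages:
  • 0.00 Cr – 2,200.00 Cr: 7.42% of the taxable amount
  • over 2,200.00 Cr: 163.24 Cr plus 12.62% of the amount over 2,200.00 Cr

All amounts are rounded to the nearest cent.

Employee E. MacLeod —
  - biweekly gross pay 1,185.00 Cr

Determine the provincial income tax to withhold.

87.93 Cr

Provincial Income Tax: taxable = 1,185.00 Cr
  7.42% × 1,185.00 Cr = 87.93 Cr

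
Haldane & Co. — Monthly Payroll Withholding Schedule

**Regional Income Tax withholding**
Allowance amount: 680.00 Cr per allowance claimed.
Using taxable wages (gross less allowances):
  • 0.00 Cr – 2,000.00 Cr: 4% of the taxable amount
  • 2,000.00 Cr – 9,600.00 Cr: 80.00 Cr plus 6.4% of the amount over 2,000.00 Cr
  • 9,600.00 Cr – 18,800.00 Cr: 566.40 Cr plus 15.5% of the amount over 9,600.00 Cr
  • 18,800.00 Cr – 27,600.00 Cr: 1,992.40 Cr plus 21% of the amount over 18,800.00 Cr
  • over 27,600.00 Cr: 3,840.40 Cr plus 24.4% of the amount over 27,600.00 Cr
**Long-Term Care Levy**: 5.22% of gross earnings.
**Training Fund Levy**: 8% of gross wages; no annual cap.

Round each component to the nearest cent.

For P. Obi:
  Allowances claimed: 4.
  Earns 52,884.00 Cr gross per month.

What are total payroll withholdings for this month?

Regional Income Tax: taxable = 52,884.00 Cr − 4×680.00 Cr = 50,164.00 Cr
  3,840.40 Cr + 24.4% × (50,164.00 Cr − 27,600.00 Cr) = 3,840.40 Cr + 24.4% × 22,564.00 Cr = 9,346.02 Cr
Long-Term Care Levy: 5.22% × 52,884.00 Cr = 2,760.54 Cr
Training Fund Levy: 8% × 52,884.00 Cr = 4,230.72 Cr
Total: 9,346.02 Cr + 2,760.54 Cr + 4,230.72 Cr = 16,337.28 Cr

16,337.28 Cr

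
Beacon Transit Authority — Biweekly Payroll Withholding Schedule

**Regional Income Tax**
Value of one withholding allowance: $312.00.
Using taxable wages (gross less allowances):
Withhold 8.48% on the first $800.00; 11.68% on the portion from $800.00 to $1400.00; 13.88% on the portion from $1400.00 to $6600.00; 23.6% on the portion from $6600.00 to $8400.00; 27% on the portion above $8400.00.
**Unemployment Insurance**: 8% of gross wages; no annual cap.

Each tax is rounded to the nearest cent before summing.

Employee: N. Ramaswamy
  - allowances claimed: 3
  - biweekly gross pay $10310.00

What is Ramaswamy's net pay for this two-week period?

Regional Income Tax: taxable = $10310.00 − 3×$312.00 = $9374.00
  $1284.48 + 27% × ($9374.00 − $8400.00) = $1284.48 + 27% × $974.00 = $1547.46
Unemployment Insurance: 8% × $10310.00 = $824.80
Total withheld: $1547.46 + $824.80 = $2372.26
Net pay: $10310.00 − $2372.26 = $7937.74

$7937.74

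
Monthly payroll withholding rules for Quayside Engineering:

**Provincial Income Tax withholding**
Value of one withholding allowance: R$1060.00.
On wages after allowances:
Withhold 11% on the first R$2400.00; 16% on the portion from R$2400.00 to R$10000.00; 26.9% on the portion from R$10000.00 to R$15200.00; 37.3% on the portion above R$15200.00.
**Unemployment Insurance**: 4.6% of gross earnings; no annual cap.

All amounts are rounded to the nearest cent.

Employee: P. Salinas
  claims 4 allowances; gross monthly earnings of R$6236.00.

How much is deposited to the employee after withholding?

R$5729.58

Provincial Income Tax: taxable = R$6236.00 − 4×R$1060.00 = R$1996.00
  11% × R$1996.00 = R$219.56
Unemployment Insurance: 4.6% × R$6236.00 = R$286.86
Total withheld: R$219.56 + R$286.86 = R$506.42
Net pay: R$6236.00 − R$506.42 = R$5729.58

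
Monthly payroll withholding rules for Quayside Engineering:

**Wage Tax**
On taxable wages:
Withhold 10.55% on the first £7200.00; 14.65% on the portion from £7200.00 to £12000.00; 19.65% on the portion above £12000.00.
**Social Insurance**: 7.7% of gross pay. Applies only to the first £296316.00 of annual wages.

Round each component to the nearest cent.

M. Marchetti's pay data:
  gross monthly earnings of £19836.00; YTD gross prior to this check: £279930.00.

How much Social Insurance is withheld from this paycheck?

£1261.72

Social Insurance: cap £296316.00 − YTD £279930.00 = £16386.00 subject; 7.7% × £16386.00 = £1261.72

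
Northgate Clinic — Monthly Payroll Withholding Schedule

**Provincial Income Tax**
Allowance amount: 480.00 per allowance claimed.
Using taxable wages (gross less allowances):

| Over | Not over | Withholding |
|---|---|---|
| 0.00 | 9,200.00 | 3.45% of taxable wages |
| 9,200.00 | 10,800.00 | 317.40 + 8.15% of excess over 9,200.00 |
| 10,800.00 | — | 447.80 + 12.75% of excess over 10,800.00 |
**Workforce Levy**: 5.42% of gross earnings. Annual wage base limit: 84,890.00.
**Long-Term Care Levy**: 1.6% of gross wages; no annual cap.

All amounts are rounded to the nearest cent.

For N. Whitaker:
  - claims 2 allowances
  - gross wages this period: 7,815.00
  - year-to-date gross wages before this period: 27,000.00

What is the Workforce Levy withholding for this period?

423.57

Workforce Levy: 5.42% × 7,815.00 = 423.57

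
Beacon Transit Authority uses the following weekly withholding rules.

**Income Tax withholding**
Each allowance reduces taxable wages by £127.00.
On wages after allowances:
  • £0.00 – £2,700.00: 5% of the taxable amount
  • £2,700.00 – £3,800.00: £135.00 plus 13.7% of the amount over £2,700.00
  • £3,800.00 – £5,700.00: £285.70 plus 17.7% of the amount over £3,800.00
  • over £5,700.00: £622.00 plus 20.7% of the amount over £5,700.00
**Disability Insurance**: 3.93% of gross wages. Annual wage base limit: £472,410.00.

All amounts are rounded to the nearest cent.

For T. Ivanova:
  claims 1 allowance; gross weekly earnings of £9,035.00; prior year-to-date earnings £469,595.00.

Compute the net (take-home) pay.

£7,638.31

Income Tax: taxable = £9,035.00 − 1×£127.00 = £8,908.00
  £622.00 + 20.7% × (£8,908.00 − £5,700.00) = £622.00 + 20.7% × £3,208.00 = £1,286.06
Disability Insurance: cap £472,410.00 − YTD £469,595.00 = £2,815.00 subject; 3.93% × £2,815.00 = £110.63
Total withheld: £1,286.06 + £110.63 = £1,396.69
Net pay: £9,035.00 − £1,396.69 = £7,638.31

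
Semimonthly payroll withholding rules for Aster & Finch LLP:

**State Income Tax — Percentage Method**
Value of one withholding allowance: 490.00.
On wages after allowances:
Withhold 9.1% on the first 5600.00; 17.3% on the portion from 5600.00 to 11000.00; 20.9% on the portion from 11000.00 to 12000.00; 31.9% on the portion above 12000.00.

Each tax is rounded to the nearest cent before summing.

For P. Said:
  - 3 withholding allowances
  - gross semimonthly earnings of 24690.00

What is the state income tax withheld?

5231.98

State Income Tax: taxable = 24690.00 − 3×490.00 = 23220.00
  1652.80 + 31.9% × (23220.00 − 12000.00) = 1652.80 + 31.9% × 11220.00 = 5231.98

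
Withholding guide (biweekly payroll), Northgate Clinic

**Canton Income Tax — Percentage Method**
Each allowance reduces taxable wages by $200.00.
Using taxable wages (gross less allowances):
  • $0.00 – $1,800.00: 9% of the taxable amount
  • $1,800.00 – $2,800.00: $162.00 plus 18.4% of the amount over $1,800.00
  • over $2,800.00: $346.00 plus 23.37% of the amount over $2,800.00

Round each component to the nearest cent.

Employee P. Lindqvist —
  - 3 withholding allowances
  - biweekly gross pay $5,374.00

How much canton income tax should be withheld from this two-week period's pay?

Canton Income Tax: taxable = $5,374.00 − 3×$200.00 = $4,774.00
  $346.00 + 23.37% × ($4,774.00 − $2,800.00) = $346.00 + 23.37% × $1,974.00 = $807.32

$807.32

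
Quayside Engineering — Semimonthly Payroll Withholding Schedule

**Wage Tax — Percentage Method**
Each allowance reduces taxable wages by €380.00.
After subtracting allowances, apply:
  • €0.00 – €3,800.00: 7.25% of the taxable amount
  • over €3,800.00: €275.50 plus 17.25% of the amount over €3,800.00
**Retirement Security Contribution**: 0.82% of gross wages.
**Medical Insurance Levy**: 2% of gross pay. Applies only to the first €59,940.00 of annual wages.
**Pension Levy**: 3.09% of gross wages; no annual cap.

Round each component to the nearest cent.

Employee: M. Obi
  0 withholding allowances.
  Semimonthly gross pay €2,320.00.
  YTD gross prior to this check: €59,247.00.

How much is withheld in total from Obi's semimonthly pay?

Wage Tax: taxable = €2,320.00
  7.25% × €2,320.00 = €168.20
Retirement Security Contribution: 0.82% × €2,320.00 = €19.02
Medical Insurance Levy: cap €59,940.00 − YTD €59,247.00 = €693.00 subject; 2% × €693.00 = €13.86
Pension Levy: 3.09% × €2,320.00 = €71.69
Total: €168.20 + €19.02 + €13.86 + €71.69 = €272.77

€272.77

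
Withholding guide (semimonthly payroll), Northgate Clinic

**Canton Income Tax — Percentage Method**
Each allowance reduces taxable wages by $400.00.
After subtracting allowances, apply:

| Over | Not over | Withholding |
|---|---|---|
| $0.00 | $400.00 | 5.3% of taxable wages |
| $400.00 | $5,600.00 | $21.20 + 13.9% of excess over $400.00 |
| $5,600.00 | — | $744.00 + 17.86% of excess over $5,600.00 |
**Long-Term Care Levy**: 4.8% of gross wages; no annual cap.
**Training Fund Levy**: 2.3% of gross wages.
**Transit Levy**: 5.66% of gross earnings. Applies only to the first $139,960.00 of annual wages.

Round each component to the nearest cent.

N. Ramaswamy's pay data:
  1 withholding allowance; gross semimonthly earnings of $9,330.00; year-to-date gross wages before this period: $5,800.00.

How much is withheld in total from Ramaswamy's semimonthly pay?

$2,529.25

Canton Income Tax: taxable = $9,330.00 − 1×$400.00 = $8,930.00
  $744.00 + 17.86% × ($8,930.00 − $5,600.00) = $744.00 + 17.86% × $3,330.00 = $1,338.74
Long-Term Care Levy: 4.8% × $9,330.00 = $447.84
Training Fund Levy: 2.3% × $9,330.00 = $214.59
Transit Levy: 5.66% × $9,330.00 = $528.08
Total: $1,338.74 + $447.84 + $214.59 + $528.08 = $2,529.25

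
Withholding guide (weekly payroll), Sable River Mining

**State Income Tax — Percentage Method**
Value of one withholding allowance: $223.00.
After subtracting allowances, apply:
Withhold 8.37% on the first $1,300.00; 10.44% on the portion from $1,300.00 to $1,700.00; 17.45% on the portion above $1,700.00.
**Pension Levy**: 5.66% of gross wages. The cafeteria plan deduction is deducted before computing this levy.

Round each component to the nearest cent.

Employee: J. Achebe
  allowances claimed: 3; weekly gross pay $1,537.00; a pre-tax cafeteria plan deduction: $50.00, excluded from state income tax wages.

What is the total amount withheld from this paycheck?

$152.63

State Income Tax: taxable = $1,537.00 − $50.00 − 3×$223.00 = $818.00
  8.37% × $818.00 = $68.47
Pension Levy: 5.66% × $1,487.00 = $84.16
Total: $68.47 + $84.16 = $152.63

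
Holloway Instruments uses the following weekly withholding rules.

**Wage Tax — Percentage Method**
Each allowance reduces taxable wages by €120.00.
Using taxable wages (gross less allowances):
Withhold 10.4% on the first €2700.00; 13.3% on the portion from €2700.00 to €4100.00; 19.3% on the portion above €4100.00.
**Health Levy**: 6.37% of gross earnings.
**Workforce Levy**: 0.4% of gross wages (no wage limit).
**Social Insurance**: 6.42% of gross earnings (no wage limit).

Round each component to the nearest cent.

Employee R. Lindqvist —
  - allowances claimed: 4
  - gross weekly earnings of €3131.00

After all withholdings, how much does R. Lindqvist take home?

Wage Tax: taxable = €3131.00 − 4×€120.00 = €2651.00
  10.4% × €2651.00 = €275.70
Health Levy: 6.37% × €3131.00 = €199.44
Workforce Levy: 0.4% × €3131.00 = €12.52
Social Insurance: 6.42% × €3131.00 = €201.01
Total withheld: €275.70 + €199.44 + €12.52 + €201.01 = €688.67
Net pay: €3131.00 − €688.67 = €2442.33

€2442.33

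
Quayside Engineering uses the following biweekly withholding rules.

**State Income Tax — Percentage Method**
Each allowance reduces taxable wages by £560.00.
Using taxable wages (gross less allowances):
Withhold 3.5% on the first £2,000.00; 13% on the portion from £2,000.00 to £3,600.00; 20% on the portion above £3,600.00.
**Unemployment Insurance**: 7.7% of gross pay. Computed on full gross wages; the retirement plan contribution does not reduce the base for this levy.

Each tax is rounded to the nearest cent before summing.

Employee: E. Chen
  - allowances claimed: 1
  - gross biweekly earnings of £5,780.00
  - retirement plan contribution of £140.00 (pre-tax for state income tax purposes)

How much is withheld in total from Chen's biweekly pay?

State Income Tax: taxable = £5,780.00 − £140.00 − 1×£560.00 = £5,080.00
  £278.00 + 20% × (£5,080.00 − £3,600.00) = £278.00 + 20% × £1,480.00 = £574.00
Unemployment Insurance: 7.7% × £5,780.00 = £445.06
Total: £574.00 + £445.06 = £1,019.06

£1,019.06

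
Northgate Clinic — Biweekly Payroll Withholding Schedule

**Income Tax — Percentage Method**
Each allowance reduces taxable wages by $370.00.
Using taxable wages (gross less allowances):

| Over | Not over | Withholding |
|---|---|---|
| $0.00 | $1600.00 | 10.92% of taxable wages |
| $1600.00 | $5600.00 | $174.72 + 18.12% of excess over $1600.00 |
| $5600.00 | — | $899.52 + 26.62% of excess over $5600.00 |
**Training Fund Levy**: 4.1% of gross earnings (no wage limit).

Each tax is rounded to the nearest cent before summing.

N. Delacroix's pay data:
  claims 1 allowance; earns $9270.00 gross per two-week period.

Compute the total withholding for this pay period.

$2158.05

Income Tax: taxable = $9270.00 − 1×$370.00 = $8900.00
  $899.52 + 26.62% × ($8900.00 − $5600.00) = $899.52 + 26.62% × $3300.00 = $1777.98
Training Fund Levy: 4.1% × $9270.00 = $380.07
Total: $1777.98 + $380.07 = $2158.05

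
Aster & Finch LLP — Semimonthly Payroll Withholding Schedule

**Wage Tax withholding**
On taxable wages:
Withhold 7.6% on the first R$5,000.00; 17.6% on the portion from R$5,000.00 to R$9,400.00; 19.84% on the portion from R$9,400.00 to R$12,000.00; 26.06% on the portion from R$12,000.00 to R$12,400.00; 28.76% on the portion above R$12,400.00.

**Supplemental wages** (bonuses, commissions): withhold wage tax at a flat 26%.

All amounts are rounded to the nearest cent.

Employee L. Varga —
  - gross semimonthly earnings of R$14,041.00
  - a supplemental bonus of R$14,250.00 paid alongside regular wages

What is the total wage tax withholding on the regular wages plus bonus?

Wage Tax: taxable = R$14,041.00
  R$1,774.48 + 28.76% × (R$14,041.00 − R$12,400.00) = R$1,774.48 + 28.76% × R$1,641.00 = R$2,246.43
Supplemental (26% flat on bonus): 26% × R$14,250.00 = R$3,705.00
Total wage tax: R$2,246.43 + R$3,705.00 = R$5,951.43

R$5,951.43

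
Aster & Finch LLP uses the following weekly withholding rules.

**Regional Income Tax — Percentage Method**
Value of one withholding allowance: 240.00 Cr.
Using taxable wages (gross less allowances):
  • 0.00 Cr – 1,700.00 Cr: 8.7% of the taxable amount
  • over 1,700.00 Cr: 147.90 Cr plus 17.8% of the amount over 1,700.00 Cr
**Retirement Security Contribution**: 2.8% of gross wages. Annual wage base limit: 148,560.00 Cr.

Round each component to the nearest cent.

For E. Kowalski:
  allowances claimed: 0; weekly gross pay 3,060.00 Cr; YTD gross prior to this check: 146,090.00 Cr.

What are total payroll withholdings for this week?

459.14 Cr

Regional Income Tax: taxable = 3,060.00 Cr
  147.90 Cr + 17.8% × (3,060.00 Cr − 1,700.00 Cr) = 147.90 Cr + 17.8% × 1,360.00 Cr = 389.98 Cr
Retirement Security Contribution: cap 148,560.00 Cr − YTD 146,090.00 Cr = 2,470.00 Cr subject; 2.8% × 2,470.00 Cr = 69.16 Cr
Total: 389.98 Cr + 69.16 Cr = 459.14 Cr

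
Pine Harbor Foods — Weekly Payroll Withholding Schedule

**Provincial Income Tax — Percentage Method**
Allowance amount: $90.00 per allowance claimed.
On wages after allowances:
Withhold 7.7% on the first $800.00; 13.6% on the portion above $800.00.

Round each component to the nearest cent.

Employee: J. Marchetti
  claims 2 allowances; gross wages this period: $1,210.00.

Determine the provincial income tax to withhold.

Provincial Income Tax: taxable = $1,210.00 − 2×$90.00 = $1,030.00
  $61.60 + 13.6% × ($1,030.00 − $800.00) = $61.60 + 13.6% × $230.00 = $92.88

$92.88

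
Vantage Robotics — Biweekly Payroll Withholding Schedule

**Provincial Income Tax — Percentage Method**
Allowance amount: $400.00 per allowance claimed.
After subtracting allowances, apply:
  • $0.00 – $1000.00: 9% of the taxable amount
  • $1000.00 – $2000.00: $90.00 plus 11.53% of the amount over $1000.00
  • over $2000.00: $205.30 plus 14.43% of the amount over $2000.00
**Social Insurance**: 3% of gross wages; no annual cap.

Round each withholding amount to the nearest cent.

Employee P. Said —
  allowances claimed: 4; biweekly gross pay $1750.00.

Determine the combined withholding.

$66.00

Provincial Income Tax: taxable = $1750.00 − 4×$400.00 = $150.00
  9% × $150.00 = $13.50
Social Insurance: 3% × $1750.00 = $52.50
Total: $13.50 + $52.50 = $66.00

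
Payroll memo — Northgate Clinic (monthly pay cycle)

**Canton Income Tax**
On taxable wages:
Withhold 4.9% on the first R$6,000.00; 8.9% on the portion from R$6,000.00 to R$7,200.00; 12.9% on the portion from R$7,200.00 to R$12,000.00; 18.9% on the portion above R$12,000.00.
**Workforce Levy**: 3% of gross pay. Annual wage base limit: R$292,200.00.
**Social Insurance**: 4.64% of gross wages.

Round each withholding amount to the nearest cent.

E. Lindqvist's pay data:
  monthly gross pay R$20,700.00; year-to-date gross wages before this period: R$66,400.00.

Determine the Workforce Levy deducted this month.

R$621.00

Workforce Levy: 3% × R$20,700.00 = R$621.00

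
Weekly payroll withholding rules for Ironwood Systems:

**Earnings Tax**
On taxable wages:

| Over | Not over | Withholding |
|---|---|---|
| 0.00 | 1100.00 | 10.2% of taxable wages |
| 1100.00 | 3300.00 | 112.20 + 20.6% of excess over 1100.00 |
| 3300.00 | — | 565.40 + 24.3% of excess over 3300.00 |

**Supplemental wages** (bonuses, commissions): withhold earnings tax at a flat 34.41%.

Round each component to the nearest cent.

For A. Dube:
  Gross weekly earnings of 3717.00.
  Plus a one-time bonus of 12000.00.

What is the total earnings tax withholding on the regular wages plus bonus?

4795.93

Earnings Tax: taxable = 3717.00
  565.40 + 24.3% × (3717.00 − 3300.00) = 565.40 + 24.3% × 417.00 = 666.73
Supplemental (34.41% flat on bonus): 34.41% × 12000.00 = 4129.20
Total earnings tax: 666.73 + 4129.20 = 4795.93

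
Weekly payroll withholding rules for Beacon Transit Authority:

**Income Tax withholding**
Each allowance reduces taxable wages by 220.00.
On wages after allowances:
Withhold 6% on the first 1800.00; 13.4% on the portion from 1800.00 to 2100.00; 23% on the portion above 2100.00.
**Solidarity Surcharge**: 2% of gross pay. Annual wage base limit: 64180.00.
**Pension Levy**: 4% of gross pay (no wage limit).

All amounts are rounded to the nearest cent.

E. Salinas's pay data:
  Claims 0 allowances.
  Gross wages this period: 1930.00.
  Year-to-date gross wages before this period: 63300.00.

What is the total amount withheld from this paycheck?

Income Tax: taxable = 1930.00
  108.00 + 13.4% × (1930.00 − 1800.00) = 108.00 + 13.4% × 130.00 = 125.42
Solidarity Surcharge: cap 64180.00 − YTD 63300.00 = 880.00 subject; 2% × 880.00 = 17.60
Pension Levy: 4% × 1930.00 = 77.20
Total: 125.42 + 17.60 + 77.20 = 220.22

220.22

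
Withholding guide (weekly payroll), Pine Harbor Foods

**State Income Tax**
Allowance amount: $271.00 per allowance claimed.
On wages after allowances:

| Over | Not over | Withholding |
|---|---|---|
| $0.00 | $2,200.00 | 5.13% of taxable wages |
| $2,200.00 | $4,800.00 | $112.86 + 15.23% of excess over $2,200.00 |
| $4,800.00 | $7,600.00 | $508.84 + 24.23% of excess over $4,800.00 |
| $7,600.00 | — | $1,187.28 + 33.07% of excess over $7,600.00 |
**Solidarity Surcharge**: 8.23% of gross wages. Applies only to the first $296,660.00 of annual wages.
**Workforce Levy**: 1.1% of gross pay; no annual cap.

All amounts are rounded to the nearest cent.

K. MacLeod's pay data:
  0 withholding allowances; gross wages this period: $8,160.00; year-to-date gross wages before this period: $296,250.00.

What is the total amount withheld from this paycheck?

State Income Tax: taxable = $8,160.00
  $1,187.28 + 33.07% × ($8,160.00 − $7,600.00) = $1,187.28 + 33.07% × $560.00 = $1,372.47
Solidarity Surcharge: cap $296,660.00 − YTD $296,250.00 = $410.00 subject; 8.23% × $410.00 = $33.74
Workforce Levy: 1.1% × $8,160.00 = $89.76
Total: $1,372.47 + $33.74 + $89.76 = $1,495.97

$1,495.97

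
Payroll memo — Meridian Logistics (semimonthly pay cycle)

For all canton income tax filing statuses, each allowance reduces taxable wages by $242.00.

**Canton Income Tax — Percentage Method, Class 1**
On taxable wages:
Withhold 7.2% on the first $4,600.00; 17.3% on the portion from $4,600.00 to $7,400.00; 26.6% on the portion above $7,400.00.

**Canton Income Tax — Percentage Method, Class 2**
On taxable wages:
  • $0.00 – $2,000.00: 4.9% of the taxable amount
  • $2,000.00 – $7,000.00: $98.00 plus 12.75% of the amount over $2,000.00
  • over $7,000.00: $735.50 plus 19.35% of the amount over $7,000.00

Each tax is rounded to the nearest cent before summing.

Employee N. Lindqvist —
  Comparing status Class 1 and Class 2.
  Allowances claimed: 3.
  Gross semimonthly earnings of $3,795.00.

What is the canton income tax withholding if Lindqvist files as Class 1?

Canton Income Tax (Class 1): taxable = $3,795.00 − 3×$242.00 = $3,069.00
  7.2% × $3,069.00 = $220.97

$220.97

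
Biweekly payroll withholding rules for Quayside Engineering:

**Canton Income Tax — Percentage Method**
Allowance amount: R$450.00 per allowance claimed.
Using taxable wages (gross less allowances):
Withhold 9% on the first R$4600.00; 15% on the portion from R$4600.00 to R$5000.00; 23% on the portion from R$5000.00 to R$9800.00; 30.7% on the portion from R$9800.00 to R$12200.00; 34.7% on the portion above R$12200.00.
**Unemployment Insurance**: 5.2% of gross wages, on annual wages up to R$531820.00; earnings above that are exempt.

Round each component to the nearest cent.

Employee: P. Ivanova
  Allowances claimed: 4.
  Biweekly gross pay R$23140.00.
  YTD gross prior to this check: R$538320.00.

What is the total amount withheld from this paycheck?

R$5486.38

Canton Income Tax: taxable = R$23140.00 − 4×R$450.00 = R$21340.00
  R$2314.80 + 34.7% × (R$21340.00 − R$12200.00) = R$2314.80 + 34.7% × R$9140.00 = R$5486.38
Unemployment Insurance: YTD R$538320.00 ≥ cap R$531820.00 → R$0.00
Total: R$5486.38 + R$0.00 = R$5486.38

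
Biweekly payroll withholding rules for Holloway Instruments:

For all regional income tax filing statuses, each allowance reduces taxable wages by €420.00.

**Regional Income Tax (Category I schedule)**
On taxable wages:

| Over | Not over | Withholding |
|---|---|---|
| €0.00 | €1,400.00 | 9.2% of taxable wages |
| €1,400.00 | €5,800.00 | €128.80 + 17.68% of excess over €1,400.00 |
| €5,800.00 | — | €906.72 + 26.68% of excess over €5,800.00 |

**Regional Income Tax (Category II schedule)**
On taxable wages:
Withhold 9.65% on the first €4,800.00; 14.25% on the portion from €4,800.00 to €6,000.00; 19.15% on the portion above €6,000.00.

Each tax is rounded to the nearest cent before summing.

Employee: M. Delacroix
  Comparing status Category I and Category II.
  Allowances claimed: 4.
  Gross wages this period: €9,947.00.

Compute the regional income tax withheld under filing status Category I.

Regional Income Tax (Category I): taxable = €9,947.00 − 4×€420.00 = €8,267.00
  €906.72 + 26.68% × (€8,267.00 − €5,800.00) = €906.72 + 26.68% × €2,467.00 = €1,564.92

€1,564.92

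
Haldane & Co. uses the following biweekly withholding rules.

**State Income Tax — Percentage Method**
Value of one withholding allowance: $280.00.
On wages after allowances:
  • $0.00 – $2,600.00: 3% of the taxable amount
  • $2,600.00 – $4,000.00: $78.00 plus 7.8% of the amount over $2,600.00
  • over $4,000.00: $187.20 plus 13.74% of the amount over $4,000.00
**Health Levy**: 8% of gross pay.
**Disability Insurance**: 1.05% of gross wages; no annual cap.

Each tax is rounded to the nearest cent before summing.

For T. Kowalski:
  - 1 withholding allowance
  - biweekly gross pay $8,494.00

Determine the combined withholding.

$1,534.91

State Income Tax: taxable = $8,494.00 − 1×$280.00 = $8,214.00
  $187.20 + 13.74% × ($8,214.00 − $4,000.00) = $187.20 + 13.74% × $4,214.00 = $766.20
Health Levy: 8% × $8,494.00 = $679.52
Disability Insurance: 1.05% × $8,494.00 = $89.19
Total: $766.20 + $679.52 + $89.19 = $1,534.91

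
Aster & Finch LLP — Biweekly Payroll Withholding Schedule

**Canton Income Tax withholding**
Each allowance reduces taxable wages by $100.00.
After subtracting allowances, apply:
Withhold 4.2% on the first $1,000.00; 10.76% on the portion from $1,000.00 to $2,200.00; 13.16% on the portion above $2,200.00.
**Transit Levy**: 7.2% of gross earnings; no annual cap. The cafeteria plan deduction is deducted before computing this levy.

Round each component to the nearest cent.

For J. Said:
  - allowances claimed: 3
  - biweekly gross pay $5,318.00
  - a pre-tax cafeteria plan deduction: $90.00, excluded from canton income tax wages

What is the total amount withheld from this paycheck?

Canton Income Tax: taxable = $5,318.00 − $90.00 − 3×$100.00 = $4,928.00
  $171.12 + 13.16% × ($4,928.00 − $2,200.00) = $171.12 + 13.16% × $2,728.00 = $530.12
Transit Levy: 7.2% × $5,228.00 = $376.42
Total: $530.12 + $376.42 = $906.54

$906.54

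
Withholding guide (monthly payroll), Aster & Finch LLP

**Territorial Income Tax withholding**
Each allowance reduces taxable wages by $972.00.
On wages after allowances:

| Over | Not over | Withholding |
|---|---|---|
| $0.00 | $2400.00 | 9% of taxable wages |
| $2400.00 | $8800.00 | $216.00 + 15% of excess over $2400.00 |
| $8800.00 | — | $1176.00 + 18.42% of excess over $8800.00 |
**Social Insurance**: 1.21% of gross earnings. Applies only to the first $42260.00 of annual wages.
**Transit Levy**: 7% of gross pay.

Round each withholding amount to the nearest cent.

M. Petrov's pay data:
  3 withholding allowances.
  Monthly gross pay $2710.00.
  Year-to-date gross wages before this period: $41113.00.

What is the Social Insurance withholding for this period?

Social Insurance: cap $42260.00 − YTD $41113.00 = $1147.00 subject; 1.21% × $1147.00 = $13.88

$13.88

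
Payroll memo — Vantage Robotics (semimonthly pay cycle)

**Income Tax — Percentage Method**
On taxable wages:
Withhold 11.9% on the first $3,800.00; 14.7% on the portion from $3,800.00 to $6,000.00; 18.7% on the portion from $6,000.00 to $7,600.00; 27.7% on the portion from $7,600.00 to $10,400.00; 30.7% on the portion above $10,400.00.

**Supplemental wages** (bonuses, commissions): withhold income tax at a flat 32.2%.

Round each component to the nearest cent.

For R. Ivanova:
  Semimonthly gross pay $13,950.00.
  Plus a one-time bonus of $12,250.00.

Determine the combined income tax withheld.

$6,884.75

Income Tax: taxable = $13,950.00
  $1,850.40 + 30.7% × ($13,950.00 − $10,400.00) = $1,850.40 + 30.7% × $3,550.00 = $2,940.25
Supplemental (32.2% flat on bonus): 32.2% × $12,250.00 = $3,944.50
Total income tax: $2,940.25 + $3,944.50 = $6,884.75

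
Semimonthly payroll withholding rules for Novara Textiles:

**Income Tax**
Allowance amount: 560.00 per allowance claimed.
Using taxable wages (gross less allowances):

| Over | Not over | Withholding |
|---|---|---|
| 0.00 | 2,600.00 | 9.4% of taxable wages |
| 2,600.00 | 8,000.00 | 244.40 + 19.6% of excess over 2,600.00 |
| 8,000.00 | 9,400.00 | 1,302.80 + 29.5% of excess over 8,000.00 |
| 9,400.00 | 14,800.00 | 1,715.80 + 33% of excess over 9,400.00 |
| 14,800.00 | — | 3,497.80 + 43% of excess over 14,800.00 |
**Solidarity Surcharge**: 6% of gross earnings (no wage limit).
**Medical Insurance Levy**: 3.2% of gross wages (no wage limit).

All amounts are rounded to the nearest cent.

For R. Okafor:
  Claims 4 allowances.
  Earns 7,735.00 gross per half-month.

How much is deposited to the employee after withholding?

Income Tax: taxable = 7,735.00 − 4×560.00 = 5,495.00
  244.40 + 19.6% × (5,495.00 − 2,600.00) = 244.40 + 19.6% × 2,895.00 = 811.82
Solidarity Surcharge: 6% × 7,735.00 = 464.10
Medical Insurance Levy: 3.2% × 7,735.00 = 247.52
Total withheld: 811.82 + 464.10 + 247.52 = 1,523.44
Net pay: 7,735.00 − 1,523.44 = 6,211.56

6,211.56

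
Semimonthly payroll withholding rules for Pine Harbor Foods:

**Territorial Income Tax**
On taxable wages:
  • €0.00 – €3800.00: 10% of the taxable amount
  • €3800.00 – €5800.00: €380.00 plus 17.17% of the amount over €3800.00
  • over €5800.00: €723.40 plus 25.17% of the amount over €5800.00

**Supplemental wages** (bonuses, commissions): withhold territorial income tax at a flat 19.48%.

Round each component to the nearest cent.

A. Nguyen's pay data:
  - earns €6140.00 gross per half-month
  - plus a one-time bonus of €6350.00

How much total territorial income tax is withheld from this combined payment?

Territorial Income Tax: taxable = €6140.00
  €723.40 + 25.17% × (€6140.00 − €5800.00) = €723.40 + 25.17% × €340.00 = €808.98
Supplemental (19.48% flat on bonus): 19.48% × €6350.00 = €1236.98
Total territorial income tax: €808.98 + €1236.98 = €2045.96

€2045.96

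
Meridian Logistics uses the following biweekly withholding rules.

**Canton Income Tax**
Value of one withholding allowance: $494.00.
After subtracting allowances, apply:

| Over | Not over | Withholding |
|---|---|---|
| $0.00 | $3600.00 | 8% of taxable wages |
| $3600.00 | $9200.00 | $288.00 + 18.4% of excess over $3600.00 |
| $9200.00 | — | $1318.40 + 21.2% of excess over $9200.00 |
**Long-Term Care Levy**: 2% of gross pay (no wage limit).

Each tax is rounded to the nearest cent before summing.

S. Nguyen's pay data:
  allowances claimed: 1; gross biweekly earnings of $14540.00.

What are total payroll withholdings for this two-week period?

$2636.55

Canton Income Tax: taxable = $14540.00 − 1×$494.00 = $14046.00
  $1318.40 + 21.2% × ($14046.00 − $9200.00) = $1318.40 + 21.2% × $4846.00 = $2345.75
Long-Term Care Levy: 2% × $14540.00 = $290.80
Total: $2345.75 + $290.80 = $2636.55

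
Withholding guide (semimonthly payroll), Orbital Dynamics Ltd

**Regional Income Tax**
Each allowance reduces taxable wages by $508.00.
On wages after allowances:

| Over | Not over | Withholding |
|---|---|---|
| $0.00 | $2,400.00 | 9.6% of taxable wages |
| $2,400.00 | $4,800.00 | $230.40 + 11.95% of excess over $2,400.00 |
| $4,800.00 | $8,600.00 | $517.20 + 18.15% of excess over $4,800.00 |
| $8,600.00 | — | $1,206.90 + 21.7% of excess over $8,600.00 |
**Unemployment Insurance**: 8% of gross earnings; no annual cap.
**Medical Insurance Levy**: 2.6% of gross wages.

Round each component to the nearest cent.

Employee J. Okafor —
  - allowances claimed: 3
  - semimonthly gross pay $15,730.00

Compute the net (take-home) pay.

$11,639.22

Regional Income Tax: taxable = $15,730.00 − 3×$508.00 = $14,206.00
  $1,206.90 + 21.7% × ($14,206.00 − $8,600.00) = $1,206.90 + 21.7% × $5,606.00 = $2,423.40
Unemployment Insurance: 8% × $15,730.00 = $1,258.40
Medical Insurance Levy: 2.6% × $15,730.00 = $408.98
Total withheld: $2,423.40 + $1,258.40 + $408.98 = $4,090.78
Net pay: $15,730.00 − $4,090.78 = $11,639.22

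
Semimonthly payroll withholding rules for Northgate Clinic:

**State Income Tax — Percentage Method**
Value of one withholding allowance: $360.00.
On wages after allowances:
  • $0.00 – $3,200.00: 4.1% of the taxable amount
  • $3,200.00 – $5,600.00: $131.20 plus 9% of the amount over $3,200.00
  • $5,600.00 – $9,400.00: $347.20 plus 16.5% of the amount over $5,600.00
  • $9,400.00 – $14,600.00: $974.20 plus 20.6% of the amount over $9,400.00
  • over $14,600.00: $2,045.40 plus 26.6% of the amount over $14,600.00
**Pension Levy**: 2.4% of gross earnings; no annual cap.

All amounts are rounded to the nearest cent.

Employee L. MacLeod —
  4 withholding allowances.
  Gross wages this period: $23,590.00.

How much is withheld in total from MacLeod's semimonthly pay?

$4,619.86

State Income Tax: taxable = $23,590.00 − 4×$360.00 = $22,150.00
  $2,045.40 + 26.6% × ($22,150.00 − $14,600.00) = $2,045.40 + 26.6% × $7,550.00 = $4,053.70
Pension Levy: 2.4% × $23,590.00 = $566.16
Total: $4,053.70 + $566.16 = $4,619.86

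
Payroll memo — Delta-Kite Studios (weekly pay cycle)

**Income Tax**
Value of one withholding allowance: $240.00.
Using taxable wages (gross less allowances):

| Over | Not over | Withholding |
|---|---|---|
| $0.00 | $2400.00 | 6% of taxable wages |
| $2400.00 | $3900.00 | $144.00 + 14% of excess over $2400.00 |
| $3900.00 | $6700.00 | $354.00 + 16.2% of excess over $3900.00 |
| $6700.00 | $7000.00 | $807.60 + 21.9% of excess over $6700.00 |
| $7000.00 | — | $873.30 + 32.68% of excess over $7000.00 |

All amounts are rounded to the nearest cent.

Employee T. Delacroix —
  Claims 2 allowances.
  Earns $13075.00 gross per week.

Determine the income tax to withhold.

Income Tax: taxable = $13075.00 − 2×$240.00 = $12595.00
  $873.30 + 32.68% × ($12595.00 − $7000.00) = $873.30 + 32.68% × $5595.00 = $2701.75

$2701.75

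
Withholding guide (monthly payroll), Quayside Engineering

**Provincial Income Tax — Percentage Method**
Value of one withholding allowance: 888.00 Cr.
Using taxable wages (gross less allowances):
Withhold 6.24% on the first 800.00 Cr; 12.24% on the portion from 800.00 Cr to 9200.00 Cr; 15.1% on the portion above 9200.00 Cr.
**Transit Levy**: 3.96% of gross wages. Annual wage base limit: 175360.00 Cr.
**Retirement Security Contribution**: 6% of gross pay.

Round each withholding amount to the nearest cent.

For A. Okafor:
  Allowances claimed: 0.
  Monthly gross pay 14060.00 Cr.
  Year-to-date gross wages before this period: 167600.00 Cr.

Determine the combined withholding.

Provincial Income Tax: taxable = 14060.00 Cr
  1078.08 Cr + 15.1% × (14060.00 Cr − 9200.00 Cr) = 1078.08 Cr + 15.1% × 4860.00 Cr = 1811.94 Cr
Transit Levy: cap 175360.00 Cr − YTD 167600.00 Cr = 7760.00 Cr subject; 3.96% × 7760.00 Cr = 307.30 Cr
Retirement Security Contribution: 6% × 14060.00 Cr = 843.60 Cr
Total: 1811.94 Cr + 307.30 Cr + 843.60 Cr = 2962.84 Cr

2962.84 Cr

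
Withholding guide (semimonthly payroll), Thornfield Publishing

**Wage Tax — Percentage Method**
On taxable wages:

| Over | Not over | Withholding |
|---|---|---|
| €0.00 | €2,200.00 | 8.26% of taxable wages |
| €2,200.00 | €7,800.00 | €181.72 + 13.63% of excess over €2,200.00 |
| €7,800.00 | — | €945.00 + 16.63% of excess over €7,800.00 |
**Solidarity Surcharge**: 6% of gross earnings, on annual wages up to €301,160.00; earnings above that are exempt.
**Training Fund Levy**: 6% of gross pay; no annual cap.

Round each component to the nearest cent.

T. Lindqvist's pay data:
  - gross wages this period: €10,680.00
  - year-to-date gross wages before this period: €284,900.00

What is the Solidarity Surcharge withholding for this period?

Solidarity Surcharge: 6% × €10,680.00 = €640.80

€640.80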